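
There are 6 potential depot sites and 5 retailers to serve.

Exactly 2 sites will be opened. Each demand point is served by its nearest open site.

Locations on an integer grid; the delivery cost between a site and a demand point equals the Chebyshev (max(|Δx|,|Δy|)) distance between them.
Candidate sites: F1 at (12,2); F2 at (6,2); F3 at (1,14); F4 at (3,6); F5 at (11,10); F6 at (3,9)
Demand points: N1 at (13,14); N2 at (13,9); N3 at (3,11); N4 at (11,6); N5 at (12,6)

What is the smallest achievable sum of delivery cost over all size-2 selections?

Open {F5, F6}.
  N1→F5 4, N2→F5 2, N3→F6 2, N4→F5 4, N5→F5 4  ⇒ total 16.
Compare {F3, F5}: total 17.
Compare {F4, F5}: total 19.
No size-2 selection does better; minimum is 16.

16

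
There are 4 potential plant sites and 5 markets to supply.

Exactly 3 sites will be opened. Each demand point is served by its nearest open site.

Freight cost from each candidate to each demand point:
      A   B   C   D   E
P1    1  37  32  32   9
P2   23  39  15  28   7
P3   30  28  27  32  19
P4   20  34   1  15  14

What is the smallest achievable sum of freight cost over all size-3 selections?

Open {P1, P3, P4}.
  A→P1 1, B→P3 28, C→P4 1, D→P4 15, E→P1 9  ⇒ total 54.
Compare {P1, P2, P4}: total 58.
Compare {P2, P3, P4}: total 71.
No size-3 selection does better; minimum is 54.

54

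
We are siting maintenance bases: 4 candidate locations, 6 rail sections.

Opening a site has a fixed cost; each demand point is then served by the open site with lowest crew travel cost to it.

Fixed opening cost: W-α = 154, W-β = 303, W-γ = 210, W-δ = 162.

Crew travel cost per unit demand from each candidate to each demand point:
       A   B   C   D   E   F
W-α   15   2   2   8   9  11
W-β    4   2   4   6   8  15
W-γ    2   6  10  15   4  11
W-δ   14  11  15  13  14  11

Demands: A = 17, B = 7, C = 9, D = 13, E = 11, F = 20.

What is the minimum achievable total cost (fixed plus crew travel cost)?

Open {W-α, W-γ}: assign each demand point to its cheapest open site.
  A→W-γ 17×2=34, B→W-α 7×2=14, C→W-α 9×2=18, D→W-α 13×8=104, E→W-γ 11×4=44, F→W-α 20×11=220
  crew travel cost 434, fixed 364 → total 798.
Compare {W-γ}: crew travel cost 625 + fixed 210 = 835.
Compare {W-α}: crew travel cost 710 + fixed 154 = 864.
Compare {W-β}: crew travel cost 584 + fixed 303 = 887.
All other subsets cost ≥ 835. Minimum total cost: 798.

798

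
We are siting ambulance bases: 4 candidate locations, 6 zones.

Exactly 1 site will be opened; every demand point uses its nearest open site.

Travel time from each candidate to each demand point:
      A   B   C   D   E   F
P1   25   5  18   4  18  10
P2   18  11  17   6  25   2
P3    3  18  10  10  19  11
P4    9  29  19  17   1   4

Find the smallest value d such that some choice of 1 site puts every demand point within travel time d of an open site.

Open {P3}.
  Farthest demand point is E at travel time 19 (to P3); all others are ≤ 19.
With {P1} the worst case is 25.
With {P2} the worst case is 25.
No size-1 selection achieves below 19.

19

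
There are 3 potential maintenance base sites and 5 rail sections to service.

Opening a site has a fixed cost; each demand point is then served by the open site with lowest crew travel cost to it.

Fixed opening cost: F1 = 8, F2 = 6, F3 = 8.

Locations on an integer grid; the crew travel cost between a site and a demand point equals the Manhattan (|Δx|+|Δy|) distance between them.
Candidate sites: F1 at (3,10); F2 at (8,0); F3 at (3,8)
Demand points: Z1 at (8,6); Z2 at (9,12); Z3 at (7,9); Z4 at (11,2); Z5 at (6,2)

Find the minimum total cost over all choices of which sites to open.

42

Open {F1, F2}: assign each demand point to its cheapest open site.
  Z1→F2 6, Z2→F1 8, Z3→F1 5, Z4→F2 5, Z5→F2 4
  crew travel cost 28, fixed 14 → total 42.
Compare {F2}: crew travel cost 38 + fixed 6 = 44.
Compare {F2, F3}: crew travel cost 30 + fixed 14 = 44.
Compare {F1, F2, F3}: crew travel cost 28 + fixed 22 = 50.
All other subsets cost ≥ 44. Minimum total cost: 42.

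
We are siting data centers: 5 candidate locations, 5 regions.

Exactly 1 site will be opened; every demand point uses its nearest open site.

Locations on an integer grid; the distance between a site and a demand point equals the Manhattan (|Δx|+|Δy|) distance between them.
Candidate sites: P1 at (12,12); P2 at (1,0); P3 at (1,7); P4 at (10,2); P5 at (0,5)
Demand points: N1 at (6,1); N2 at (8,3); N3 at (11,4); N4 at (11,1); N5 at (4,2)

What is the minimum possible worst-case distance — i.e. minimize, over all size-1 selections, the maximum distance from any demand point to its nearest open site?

6

Open {P4}.
  Farthest demand point is N5 at distance 6 (to P4); all others are ≤ 6.
With {P2} the worst case is 14.
With {P5} the worst case is 15.
No size-1 selection achieves below 6.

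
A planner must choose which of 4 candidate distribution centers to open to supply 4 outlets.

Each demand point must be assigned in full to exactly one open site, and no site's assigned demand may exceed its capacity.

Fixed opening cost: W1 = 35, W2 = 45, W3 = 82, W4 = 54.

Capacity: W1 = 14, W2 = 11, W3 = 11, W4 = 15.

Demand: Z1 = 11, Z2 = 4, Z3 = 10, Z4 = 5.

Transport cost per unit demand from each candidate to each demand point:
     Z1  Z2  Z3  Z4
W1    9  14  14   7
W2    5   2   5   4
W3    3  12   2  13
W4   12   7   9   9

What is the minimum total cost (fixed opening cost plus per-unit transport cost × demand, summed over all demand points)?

309

Open {W1, W2, W3}; cheapest assignment that respects the capacities:
  W1 (cap 14, load 11): Z1 — cost 11×9 = 99
  W2 (cap 11, load 9): Z2, Z4 — cost 4×2 + 5×4 = 28
  W3 (cap 11, load 10): Z3 — cost 10×2 = 20
  Shipping 147, fixed 162 → total 309.
  Any other capacity-feasible assignment to {W1, W2, W3} ships for at least 147.
Compare {W2, W3, W4}: its best feasible assignment gives total 329.
Compare {W1, W2, W4}: its best feasible assignment gives total 342.
Every other set of open sites that can feasibly serve all demand totals ≥ 329 even under its best assignment. Minimum: 309.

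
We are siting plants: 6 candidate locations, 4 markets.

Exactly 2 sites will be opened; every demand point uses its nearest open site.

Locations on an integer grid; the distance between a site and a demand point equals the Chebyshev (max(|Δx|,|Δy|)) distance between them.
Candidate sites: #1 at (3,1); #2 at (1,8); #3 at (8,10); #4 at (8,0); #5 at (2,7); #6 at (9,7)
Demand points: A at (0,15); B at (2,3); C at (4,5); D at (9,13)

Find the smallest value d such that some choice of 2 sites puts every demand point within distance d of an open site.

Open {#2, #3}.
  Farthest demand point is A at distance 7 (to #2); all others are ≤ 7.
With {#2, #5} the worst case is 7.
With {#2, #6} the worst case is 7.
No size-2 selection achieves below 7.

7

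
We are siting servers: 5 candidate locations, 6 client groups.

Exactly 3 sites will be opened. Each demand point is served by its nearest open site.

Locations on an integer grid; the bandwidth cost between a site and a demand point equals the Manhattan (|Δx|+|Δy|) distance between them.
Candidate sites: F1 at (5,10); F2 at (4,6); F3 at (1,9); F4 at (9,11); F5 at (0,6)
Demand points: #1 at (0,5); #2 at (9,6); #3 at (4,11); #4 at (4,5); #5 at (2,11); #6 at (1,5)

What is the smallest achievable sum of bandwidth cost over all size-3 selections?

15

Open {F1, F2, F5}.
  #1→F5 1, #2→F2 5, #3→F1 2, #4→F2 1, #5→F1 4, #6→F5 2  ⇒ total 15.
Compare {F2, F3, F5}: total 17.
Compare {F1, F4, F5}: total 19.
No size-3 selection does better; minimum is 15.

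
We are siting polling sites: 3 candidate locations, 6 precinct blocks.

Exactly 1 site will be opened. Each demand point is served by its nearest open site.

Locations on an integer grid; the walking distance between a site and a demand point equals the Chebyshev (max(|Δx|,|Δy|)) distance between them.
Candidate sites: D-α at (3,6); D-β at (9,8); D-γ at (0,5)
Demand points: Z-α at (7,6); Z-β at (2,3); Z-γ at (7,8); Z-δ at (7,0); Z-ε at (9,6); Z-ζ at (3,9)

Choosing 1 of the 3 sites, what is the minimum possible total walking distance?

Open {D-α}.
  Z-α→D-α 4, Z-β→D-α 3, Z-γ→D-α 4, Z-δ→D-α 6, Z-ε→D-α 6, Z-ζ→D-α 3  ⇒ total 26.
Compare {D-β}: total 27.
Compare {D-γ}: total 36.

26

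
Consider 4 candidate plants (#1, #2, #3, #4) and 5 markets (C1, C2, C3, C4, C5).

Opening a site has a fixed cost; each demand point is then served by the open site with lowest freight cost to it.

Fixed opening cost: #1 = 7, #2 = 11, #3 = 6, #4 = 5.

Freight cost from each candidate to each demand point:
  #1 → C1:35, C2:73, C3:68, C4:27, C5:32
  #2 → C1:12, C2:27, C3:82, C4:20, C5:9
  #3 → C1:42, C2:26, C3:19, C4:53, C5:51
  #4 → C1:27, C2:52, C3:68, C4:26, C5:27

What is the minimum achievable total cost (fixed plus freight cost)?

Open {#2, #3}: assign each demand point to its cheapest open site.
  C1→#2 12, C2→#3 26, C3→#3 19, C4→#2 20, C5→#2 9
  freight cost 86, fixed 17 → total 103.
Compare {#2, #3, #4}: freight cost 86 + fixed 22 = 108.
Compare {#1, #2, #3}: freight cost 86 + fixed 24 = 110.
Compare {#1, #2, #3, #4}: freight cost 86 + fixed 29 = 115.
All other subsets cost ≥ 108. Minimum total cost: 103.

103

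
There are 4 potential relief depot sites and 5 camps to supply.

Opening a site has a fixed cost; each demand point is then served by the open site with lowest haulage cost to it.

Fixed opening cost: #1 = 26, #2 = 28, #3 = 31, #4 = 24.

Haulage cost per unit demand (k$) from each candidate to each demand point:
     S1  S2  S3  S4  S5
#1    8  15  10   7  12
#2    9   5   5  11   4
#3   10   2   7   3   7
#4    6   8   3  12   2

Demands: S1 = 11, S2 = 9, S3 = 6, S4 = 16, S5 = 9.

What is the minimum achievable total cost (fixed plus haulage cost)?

Open {#3, #4}: assign each demand point to its cheapest open site.
  S1→#4 11×6=66, S2→#3 9×2=18, S3→#4 6×3=18, S4→#3 16×3=48, S5→#4 9×2=18
  haulage cost 168, fixed 55 → total 223.
Compare {#1, #3, #4}: haulage cost 168 + fixed 81 = 249.
Compare {#2, #3, #4}: haulage cost 168 + fixed 83 = 251.
Compare {#1, #2, #3, #4}: haulage cost 168 + fixed 109 = 277.
All other subsets cost ≥ 249. Minimum total cost: 223.

223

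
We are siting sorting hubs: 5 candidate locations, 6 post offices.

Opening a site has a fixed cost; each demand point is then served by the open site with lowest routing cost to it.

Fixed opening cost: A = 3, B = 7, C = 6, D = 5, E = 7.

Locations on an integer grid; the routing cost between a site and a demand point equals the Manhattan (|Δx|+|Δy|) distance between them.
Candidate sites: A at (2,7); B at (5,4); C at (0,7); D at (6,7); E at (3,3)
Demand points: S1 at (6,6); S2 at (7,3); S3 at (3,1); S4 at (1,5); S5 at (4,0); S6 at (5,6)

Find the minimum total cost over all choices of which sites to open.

Open {D, E}: assign each demand point to its cheapest open site.
  S1→D 1, S2→E 4, S3→E 2, S4→E 4, S5→E 4, S6→D 2
  routing cost 17, fixed 12 → total 29.
Compare {B}: routing cost 23 + fixed 7 = 30.
Compare {A, B}: routing cost 21 + fixed 10 = 31.
Compare {A, D, E}: routing cost 16 + fixed 15 = 31.
All other subsets cost ≥ 30. Minimum total cost: 29.

29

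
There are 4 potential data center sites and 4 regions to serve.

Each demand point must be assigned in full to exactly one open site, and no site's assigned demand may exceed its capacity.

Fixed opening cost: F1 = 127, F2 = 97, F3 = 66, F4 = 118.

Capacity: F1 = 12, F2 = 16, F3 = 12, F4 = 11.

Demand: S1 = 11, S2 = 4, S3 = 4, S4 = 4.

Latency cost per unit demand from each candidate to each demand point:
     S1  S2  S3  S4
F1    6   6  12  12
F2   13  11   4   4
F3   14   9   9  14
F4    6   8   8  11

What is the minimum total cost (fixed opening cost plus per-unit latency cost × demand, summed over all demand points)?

Open {F2, F4}; cheapest assignment that respects the capacities:
  F2 (cap 16, load 12): S2, S3, S4 — cost 4×11 + 4×4 + 4×4 = 76
  F4 (cap 11, load 11): S1 — cost 11×6 = 66
  Shipping 142, fixed 215 → total 357.
  Any other capacity-feasible assignment to {F2, F4} ships for at least 142.
Compare {F1, F2}: its best feasible assignment gives total 366.
Compare {F3, F4}: its best feasible assignment gives total 378.
Every other set of open sites that can feasibly serve all demand totals ≥ 366 even under its best assignment. Minimum: 357.

357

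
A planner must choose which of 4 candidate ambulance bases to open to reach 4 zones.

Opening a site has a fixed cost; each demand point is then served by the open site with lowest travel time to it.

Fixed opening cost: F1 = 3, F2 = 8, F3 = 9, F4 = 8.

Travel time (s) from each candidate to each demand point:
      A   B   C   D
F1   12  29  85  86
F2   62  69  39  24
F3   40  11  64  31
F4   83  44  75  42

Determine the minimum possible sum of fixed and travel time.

Open {F1, F2, F3}: assign each demand point to its cheapest open site.
  A→F1 12, B→F3 11, C→F2 39, D→F2 24
  travel time 86, fixed 20 → total 106.
Compare {F1, F2, F3, F4}: travel time 86 + fixed 28 = 114.
Compare {F1, F2}: travel time 104 + fixed 11 = 115.
Compare {F1, F2, F4}: travel time 104 + fixed 19 = 123.
All other subsets cost ≥ 114. Minimum total cost: 106.

106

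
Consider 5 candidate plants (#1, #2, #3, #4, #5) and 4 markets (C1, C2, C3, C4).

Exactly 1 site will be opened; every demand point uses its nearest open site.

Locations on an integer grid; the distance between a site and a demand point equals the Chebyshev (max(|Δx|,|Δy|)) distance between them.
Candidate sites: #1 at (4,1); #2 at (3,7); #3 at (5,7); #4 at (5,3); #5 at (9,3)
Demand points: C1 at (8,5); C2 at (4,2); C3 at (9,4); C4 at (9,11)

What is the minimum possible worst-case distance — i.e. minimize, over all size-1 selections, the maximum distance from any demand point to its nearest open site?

Open {#3}.
  Farthest demand point is C2 at distance 5 (to #3); all others are ≤ 5.
With {#2} the worst case is 6.
With {#4} the worst case is 8.
No size-1 selection achieves below 5.

5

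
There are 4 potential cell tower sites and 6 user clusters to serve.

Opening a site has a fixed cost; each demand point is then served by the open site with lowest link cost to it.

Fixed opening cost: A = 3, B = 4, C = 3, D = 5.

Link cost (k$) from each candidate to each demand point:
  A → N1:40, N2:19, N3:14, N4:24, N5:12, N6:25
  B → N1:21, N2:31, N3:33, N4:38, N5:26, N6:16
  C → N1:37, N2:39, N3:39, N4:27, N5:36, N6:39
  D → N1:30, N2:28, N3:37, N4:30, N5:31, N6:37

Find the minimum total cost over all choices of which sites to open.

Open {A, B}: assign each demand point to its cheapest open site.
  N1→B 21, N2→A 19, N3→A 14, N4→A 24, N5→A 12, N6→B 16
  link cost 106, fixed 7 → total 113.
Compare {A, B, C}: link cost 106 + fixed 10 = 116.
Compare {A, B, D}: link cost 106 + fixed 12 = 118.
Compare {A, B, C, D}: link cost 106 + fixed 15 = 121.
All other subsets cost ≥ 116. Minimum total cost: 113.

113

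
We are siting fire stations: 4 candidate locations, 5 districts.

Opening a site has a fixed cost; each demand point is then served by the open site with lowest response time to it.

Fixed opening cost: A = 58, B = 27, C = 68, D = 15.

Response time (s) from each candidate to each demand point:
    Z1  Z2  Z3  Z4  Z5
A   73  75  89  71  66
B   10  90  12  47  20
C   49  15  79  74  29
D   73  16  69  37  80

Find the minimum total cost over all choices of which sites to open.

Open {B, D}: assign each demand point to its cheapest open site.
  Z1→B 10, Z2→D 16, Z3→B 12, Z4→D 37, Z5→B 20
  response time 95, fixed 42 → total 137.
Compare {A, B, D}: response time 95 + fixed 100 = 195.
Compare {B, C}: response time 104 + fixed 95 = 199.
Compare {B, C, D}: response time 94 + fixed 110 = 204.
All other subsets cost ≥ 195. Minimum total cost: 137.

137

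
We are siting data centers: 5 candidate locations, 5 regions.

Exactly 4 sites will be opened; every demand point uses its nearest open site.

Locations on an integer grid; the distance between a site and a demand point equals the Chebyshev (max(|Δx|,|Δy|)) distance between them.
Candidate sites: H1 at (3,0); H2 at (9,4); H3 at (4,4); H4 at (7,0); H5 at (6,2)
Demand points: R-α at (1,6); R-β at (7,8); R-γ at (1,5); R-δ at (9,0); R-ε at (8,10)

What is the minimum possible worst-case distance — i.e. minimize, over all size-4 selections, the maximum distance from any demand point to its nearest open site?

6

Open {H1, H2, H3, H4}.
  Farthest demand point is R-ε at distance 6 (to H2); all others are ≤ 6.
With {H1, H2, H3, H5} the worst case is 6.
With {H1, H2, H4, H5} the worst case is 6.
No size-4 selection achieves below 6.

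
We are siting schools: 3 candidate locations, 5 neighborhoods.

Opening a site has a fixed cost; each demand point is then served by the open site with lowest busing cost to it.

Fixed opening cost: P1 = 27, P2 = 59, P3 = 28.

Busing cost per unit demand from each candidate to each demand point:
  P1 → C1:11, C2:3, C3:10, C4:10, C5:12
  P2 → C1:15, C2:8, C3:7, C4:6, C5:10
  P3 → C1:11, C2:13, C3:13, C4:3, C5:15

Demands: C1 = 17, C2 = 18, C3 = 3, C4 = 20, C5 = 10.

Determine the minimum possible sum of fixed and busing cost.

Open {P1, P3}: assign each demand point to its cheapest open site.
  C1→P1 17×11=187, C2→P1 18×3=54, C3→P1 3×10=30, C4→P3 20×3=60, C5→P1 10×12=120
  busing cost 451, fixed 55 → total 506.
Compare {P1, P2, P3}: busing cost 422 + fixed 114 = 536.
Compare {P1, P2}: busing cost 482 + fixed 86 = 568.
Compare {P2, P3}: busing cost 512 + fixed 87 = 599.
All other subsets cost ≥ 536. Minimum total cost: 506.

506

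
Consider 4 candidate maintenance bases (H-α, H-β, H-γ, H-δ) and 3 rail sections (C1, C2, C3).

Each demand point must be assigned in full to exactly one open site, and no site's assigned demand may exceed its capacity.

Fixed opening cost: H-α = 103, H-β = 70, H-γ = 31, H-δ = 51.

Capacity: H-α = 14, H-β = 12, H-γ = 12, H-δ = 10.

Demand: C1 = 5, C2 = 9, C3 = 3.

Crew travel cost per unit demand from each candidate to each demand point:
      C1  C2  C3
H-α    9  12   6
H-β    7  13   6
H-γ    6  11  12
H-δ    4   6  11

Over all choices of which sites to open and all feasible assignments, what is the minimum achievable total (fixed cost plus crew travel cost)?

202

Open {H-γ, H-δ}; cheapest assignment that respects the capacities:
  H-γ (cap 12, load 8): C1, C3 — cost 5×6 + 3×12 = 66
  H-δ (cap 10, load 9): C2 — cost 9×6 = 54
  Shipping 120, fixed 82 → total 202.
  Any other capacity-feasible assignment to {H-γ, H-δ} ships for at least 120.
Compare {H-β, H-δ}: its best feasible assignment gives total 228.
Compare {H-β, H-γ}: its best feasible assignment gives total 253.
Every other set of open sites that can feasibly serve all demand totals ≥ 228 even under its best assignment. Minimum: 202.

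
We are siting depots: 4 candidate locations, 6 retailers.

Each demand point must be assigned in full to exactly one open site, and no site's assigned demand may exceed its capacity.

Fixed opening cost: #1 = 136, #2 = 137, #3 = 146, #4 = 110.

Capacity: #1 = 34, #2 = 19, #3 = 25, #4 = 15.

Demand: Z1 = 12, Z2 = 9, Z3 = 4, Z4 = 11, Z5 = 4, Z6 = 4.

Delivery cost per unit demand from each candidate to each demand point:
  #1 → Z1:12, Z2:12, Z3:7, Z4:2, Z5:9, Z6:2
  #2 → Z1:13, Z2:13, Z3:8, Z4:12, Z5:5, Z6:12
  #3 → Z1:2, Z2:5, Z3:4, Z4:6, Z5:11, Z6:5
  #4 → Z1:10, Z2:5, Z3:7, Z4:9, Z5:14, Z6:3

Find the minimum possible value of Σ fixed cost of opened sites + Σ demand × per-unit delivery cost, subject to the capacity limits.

Open {#1, #3}; cheapest assignment that respects the capacities:
  #1 (cap 34, load 19): Z4, Z5, Z6 — cost 11×2 + 4×9 + 4×2 = 66
  #3 (cap 25, load 25): Z1, Z2, Z3 — cost 12×2 + 9×5 + 4×4 = 85
  Shipping 151, fixed 282 → total 433.
  Any other capacity-feasible assignment to {#1, #3} ships for at least 151.
Compare {#1, #4}: its best feasible assignment gives total 529.
Compare {#1, #3, #4}: its best feasible assignment gives total 543.
Every other set of open sites that can feasibly serve all demand totals ≥ 529 even under its best assignment. Minimum: 433.

433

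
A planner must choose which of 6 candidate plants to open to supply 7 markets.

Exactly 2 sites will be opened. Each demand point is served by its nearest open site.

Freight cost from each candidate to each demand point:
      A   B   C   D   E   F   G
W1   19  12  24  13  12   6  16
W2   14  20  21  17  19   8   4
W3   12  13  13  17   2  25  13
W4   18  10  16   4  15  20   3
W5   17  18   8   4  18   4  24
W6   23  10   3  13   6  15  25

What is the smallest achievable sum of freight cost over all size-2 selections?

Open {W3, W5}.
  A→W3 12, B→W3 13, C→W5 8, D→W5 4, E→W3 2, F→W5 4, G→W3 13  ⇒ total 56.
Compare {W2, W6}: total 58.
Compare {W4, W6}: total 59.
No size-2 selection does better; minimum is 56.

56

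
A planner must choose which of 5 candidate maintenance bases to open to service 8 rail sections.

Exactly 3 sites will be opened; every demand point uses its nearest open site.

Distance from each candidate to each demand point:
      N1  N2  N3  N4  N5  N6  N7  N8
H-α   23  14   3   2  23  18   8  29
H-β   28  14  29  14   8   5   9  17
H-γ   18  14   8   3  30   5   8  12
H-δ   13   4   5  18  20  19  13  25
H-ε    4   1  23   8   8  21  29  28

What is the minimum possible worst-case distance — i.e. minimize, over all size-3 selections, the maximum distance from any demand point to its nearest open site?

12

Open {H-α, H-γ, H-ε}.
  Farthest demand point is N8 at distance 12 (to H-γ); all others are ≤ 12.
With {H-β, H-γ, H-ε} the worst case is 12.
With {H-γ, H-δ, H-ε} the worst case is 12.
No size-3 selection achieves below 12.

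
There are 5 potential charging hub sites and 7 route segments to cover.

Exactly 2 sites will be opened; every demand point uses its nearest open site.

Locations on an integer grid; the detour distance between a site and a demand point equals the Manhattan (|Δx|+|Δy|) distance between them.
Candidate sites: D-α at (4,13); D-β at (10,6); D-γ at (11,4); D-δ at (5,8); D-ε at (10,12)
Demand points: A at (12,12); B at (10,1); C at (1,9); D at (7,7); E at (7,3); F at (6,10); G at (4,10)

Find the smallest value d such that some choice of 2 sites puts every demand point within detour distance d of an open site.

8

Open {D-α, D-β}.
  Farthest demand point is A at detour distance 8 (to D-β); all others are ≤ 8.
With {D-β, D-δ} the worst case is 8.
With {D-α, D-γ} the worst case is 9.
No size-2 selection achieves below 8.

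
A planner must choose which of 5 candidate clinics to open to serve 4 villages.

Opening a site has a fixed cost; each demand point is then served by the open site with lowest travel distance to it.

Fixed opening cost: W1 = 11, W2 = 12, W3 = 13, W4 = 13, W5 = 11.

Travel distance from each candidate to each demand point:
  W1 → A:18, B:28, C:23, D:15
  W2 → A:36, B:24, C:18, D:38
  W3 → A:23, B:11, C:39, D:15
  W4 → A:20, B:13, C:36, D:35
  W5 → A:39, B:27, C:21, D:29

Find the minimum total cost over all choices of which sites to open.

Open {W1, W3}: assign each demand point to its cheapest open site.
  A→W1 18, B→W3 11, C→W1 23, D→W1 15
  travel distance 67, fixed 24 → total 91.
Compare {W2, W3}: travel distance 67 + fixed 25 = 92.
Compare {W1, W4}: travel distance 69 + fixed 24 = 93.
Compare {W3, W5}: travel distance 70 + fixed 24 = 94.
All other subsets cost ≥ 92. Minimum total cost: 91.

91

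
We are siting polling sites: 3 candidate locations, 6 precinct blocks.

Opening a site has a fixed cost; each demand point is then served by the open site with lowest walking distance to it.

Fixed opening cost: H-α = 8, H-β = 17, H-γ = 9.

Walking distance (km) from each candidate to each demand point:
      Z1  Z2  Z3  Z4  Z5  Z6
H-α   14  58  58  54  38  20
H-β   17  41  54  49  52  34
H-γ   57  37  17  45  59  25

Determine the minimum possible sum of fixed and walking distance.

Open {H-α, H-γ}: assign each demand point to its cheapest open site.
  Z1→H-α 14, Z2→H-γ 37, Z3→H-γ 17, Z4→H-γ 45, Z5→H-α 38, Z6→H-α 20
  walking distance 171, fixed 17 → total 188.
Compare {H-α, H-β, H-γ}: walking distance 171 + fixed 34 = 205.
Compare {H-β, H-γ}: walking distance 193 + fixed 26 = 219.
Compare {H-α, H-β}: walking distance 216 + fixed 25 = 241.
All other subsets cost ≥ 205. Minimum total cost: 188.

188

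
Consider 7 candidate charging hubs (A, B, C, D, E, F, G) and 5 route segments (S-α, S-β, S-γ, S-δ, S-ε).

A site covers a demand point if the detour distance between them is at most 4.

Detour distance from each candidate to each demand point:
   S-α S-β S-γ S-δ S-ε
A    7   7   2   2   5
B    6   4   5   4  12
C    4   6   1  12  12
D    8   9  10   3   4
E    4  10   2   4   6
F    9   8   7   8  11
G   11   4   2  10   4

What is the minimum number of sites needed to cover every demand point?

Coverage sets (demand points within 4 of each site):
  A: {S-γ, S-δ}
  B: {S-β, S-δ}
  C: {S-α, S-γ}
  D: {S-δ, S-ε}
  E: {S-α, S-γ, S-δ}
  F: {}
  G: {S-β, S-γ, S-ε}
No single site covers all 5 demand points.
But {E, G} covers everything, so the minimum is 2.

2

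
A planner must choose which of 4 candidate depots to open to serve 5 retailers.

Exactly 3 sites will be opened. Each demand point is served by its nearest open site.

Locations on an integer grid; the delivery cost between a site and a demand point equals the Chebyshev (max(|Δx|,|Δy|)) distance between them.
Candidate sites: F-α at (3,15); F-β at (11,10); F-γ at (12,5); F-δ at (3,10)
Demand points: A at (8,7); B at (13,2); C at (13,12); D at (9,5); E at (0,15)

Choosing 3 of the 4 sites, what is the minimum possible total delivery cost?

14

Open {F-α, F-β, F-γ}.
  A→F-β 3, B→F-γ 3, C→F-β 2, D→F-γ 3, E→F-α 3  ⇒ total 14.
Compare {F-β, F-γ, F-δ}: total 16.
Compare {F-α, F-γ, F-δ}: total 20.
No size-3 selection does better; minimum is 14.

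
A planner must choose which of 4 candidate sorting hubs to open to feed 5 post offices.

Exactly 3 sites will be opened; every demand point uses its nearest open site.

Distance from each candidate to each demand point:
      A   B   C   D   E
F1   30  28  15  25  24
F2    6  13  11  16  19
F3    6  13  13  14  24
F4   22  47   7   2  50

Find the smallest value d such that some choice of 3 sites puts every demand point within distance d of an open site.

Open {F1, F2, F3}.
  Farthest demand point is E at distance 19 (to F2); all others are ≤ 19.
With {F1, F2, F4} the worst case is 19.
With {F2, F3, F4} the worst case is 19.
No size-3 selection achieves below 19.

19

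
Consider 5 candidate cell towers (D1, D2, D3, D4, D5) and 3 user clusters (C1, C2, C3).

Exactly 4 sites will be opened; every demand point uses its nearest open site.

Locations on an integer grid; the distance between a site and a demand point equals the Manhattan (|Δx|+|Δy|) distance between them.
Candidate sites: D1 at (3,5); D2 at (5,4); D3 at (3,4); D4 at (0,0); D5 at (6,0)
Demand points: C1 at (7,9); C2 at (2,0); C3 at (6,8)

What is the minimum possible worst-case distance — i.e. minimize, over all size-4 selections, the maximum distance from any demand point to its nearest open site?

Open {D1, D2, D3, D4}.
  Farthest demand point is C1 at distance 7 (to D2); all others are ≤ 7.
With {D1, D2, D3, D5} the worst case is 7.
With {D1, D2, D4, D5} the worst case is 7.
No size-4 selection achieves below 7.

7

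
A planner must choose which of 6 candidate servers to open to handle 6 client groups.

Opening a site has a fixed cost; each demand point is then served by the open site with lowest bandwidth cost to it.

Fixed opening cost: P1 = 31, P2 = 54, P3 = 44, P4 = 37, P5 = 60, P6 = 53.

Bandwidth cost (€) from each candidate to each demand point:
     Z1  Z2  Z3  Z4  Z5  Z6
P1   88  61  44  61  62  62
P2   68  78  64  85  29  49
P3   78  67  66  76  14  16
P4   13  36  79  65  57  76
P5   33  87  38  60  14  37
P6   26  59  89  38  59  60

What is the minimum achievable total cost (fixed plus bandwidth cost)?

291

Open {P3, P4}: assign each demand point to its cheapest open site.
  Z1→P4 13, Z2→P4 36, Z3→P3 66, Z4→P4 65, Z5→P3 14, Z6→P3 16
  bandwidth cost 210, fixed 81 → total 291.
Compare {P4, P5}: bandwidth cost 198 + fixed 97 = 295.
Compare {P1, P3, P4}: bandwidth cost 184 + fixed 112 = 296.
Compare {P3, P6}: bandwidth cost 219 + fixed 97 = 316.
All other subsets cost ≥ 295. Minimum total cost: 291.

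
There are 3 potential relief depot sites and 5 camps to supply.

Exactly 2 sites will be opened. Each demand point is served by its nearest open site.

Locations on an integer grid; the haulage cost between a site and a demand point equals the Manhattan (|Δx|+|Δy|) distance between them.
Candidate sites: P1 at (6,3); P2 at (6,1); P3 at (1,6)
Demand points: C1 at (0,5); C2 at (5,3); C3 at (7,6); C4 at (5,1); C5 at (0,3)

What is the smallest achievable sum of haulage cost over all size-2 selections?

Open {P1, P3}.
  C1→P3 2, C2→P1 1, C3→P1 4, C4→P1 3, C5→P3 4  ⇒ total 14.
Compare {P2, P3}: total 16.
Compare {P1, P2}: total 20.

14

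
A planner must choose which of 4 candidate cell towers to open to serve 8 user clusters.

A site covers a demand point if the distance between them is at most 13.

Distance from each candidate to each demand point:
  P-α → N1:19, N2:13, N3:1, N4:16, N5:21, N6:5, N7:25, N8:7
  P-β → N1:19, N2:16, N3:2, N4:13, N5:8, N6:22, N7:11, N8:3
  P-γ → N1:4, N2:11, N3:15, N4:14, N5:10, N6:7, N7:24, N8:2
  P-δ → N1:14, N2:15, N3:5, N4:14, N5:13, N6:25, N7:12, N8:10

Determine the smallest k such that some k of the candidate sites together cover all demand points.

2

Coverage sets (demand points within 13 of each site):
  P-α: {N2, N3, N6, N8}
  P-β: {N3, N4, N5, N7, N8}
  P-γ: {N1, N2, N5, N6, N8}
  P-δ: {N3, N5, N7, N8}
No single site covers all 8 demand points.
But {P-β, P-γ} covers everything, so the minimum is 2.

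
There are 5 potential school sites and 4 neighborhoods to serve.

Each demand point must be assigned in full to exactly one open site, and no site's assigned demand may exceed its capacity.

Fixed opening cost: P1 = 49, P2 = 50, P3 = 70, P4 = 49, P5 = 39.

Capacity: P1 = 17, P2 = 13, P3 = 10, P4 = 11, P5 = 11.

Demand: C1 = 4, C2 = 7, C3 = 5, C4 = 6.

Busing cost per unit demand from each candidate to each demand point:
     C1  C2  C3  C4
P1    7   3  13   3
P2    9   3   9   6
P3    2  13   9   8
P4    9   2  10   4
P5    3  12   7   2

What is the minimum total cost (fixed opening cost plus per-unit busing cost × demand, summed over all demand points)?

Open {P1, P5}; cheapest assignment that respects the capacities:
  P1 (cap 17, load 13): C2, C4 — cost 7×3 + 6×3 = 39
  P5 (cap 11, load 9): C1, C3 — cost 4×3 + 5×7 = 47
  Shipping 86, fixed 88 → total 174.
  Any other capacity-feasible assignment to {P1, P5} ships for at least 86.
Compare {P2, P5}: its best feasible assignment gives total 179.
Compare {P4, P5}: its best feasible assignment gives total 185.
Every other set of open sites that can feasibly serve all demand totals ≥ 179 even under its best assignment. Minimum: 174.

174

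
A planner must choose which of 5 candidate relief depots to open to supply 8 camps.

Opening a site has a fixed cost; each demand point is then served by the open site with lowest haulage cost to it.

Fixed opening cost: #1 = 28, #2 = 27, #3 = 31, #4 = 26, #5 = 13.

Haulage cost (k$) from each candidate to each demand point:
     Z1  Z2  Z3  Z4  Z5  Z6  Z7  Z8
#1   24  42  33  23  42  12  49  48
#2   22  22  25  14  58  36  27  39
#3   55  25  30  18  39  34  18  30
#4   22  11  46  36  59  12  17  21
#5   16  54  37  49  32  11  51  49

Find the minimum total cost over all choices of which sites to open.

213

Open {#2, #4, #5}: assign each demand point to its cheapest open site.
  Z1→#5 16, Z2→#4 11, Z3→#2 25, Z4→#2 14, Z5→#5 32, Z6→#5 11, Z7→#4 17, Z8→#4 21
  haulage cost 147, fixed 66 → total 213.
Compare {#4, #5}: haulage cost 181 + fixed 39 = 220.
Compare {#3, #5}: haulage cost 180 + fixed 44 = 224.
Compare {#2, #5}: haulage cost 186 + fixed 40 = 226.
All other subsets cost ≥ 220. Minimum total cost: 213.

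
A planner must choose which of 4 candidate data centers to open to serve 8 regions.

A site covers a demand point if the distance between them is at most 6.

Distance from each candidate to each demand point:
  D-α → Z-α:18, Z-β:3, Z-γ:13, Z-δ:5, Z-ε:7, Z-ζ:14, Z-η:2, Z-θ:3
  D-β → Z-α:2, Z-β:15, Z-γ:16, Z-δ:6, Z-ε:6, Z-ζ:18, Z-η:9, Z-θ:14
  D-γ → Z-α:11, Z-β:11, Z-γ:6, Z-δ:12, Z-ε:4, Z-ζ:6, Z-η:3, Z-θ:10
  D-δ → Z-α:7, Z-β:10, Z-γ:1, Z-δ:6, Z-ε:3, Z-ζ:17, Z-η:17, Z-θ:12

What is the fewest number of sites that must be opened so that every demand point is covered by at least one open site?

3

Coverage sets (demand points within 6 of each site):
  D-α: {Z-β, Z-δ, Z-η, Z-θ}
  D-β: {Z-α, Z-δ, Z-ε}
  D-γ: {Z-γ, Z-ε, Z-ζ, Z-η}
  D-δ: {Z-γ, Z-δ, Z-ε}
No 2 sites suffice: every size-2 union leaves at least one demand point uncovered.
But {D-α, D-β, D-γ} covers everything, so the minimum is 3.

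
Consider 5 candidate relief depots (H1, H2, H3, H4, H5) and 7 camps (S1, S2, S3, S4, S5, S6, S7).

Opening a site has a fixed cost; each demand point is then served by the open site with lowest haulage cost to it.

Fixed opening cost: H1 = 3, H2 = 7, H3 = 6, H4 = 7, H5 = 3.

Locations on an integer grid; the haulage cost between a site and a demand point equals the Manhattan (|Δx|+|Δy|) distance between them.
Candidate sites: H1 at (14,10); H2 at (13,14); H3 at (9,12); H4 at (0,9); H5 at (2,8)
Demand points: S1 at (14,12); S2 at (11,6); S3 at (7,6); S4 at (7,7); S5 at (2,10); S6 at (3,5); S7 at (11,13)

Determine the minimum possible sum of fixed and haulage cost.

Open {H1, H5}: assign each demand point to its cheapest open site.
  S1→H1 2, S2→H1 7, S3→H5 7, S4→H5 6, S5→H5 2, S6→H5 4, S7→H1 6
  haulage cost 34, fixed 6 → total 40.
Compare {H1, H3, H5}: haulage cost 31 + fixed 12 = 43.
Compare {H3, H5}: haulage cost 35 + fixed 9 = 44.
Compare {H1, H2, H5}: haulage cost 31 + fixed 13 = 44.
All other subsets cost ≥ 43. Minimum total cost: 40.

40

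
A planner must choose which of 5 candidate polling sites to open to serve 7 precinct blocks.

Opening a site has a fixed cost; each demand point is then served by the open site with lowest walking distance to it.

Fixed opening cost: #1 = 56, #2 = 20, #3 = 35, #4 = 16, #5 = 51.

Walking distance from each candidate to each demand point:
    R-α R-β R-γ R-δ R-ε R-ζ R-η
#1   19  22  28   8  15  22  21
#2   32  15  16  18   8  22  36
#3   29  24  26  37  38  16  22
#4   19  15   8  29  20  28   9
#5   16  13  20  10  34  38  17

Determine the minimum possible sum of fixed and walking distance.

Open {#2, #4}: assign each demand point to its cheapest open site.
  R-α→#4 19, R-β→#2 15, R-γ→#4 8, R-δ→#2 18, R-ε→#2 8, R-ζ→#2 22, R-η→#4 9
  walking distance 99, fixed 36 → total 135.
Compare {#4}: walking distance 128 + fixed 16 = 144.
Compare {#2, #3, #4}: walking distance 93 + fixed 71 = 164.
Compare {#2}: walking distance 147 + fixed 20 = 167.
All other subsets cost ≥ 144. Minimum total cost: 135.

135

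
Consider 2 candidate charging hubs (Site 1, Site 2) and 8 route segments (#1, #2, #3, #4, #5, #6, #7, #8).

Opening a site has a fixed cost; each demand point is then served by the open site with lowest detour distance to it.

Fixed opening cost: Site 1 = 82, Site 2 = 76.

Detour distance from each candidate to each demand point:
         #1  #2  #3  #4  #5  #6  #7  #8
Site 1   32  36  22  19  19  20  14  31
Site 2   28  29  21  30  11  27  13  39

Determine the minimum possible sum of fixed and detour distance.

274

Open {Site 2}: assign each demand point to its cheapest open site.
  #1→Site 2 28, #2→Site 2 29, #3→Site 2 21, #4→Site 2 30, #5→Site 2 11, #6→Site 2 27, #7→Site 2 13, #8→Site 2 39
  detour distance 198, fixed 76 → total 274.
Compare {Site 1}: detour distance 193 + fixed 82 = 275.
Compare {Site 1, Site 2}: detour distance 172 + fixed 158 = 330.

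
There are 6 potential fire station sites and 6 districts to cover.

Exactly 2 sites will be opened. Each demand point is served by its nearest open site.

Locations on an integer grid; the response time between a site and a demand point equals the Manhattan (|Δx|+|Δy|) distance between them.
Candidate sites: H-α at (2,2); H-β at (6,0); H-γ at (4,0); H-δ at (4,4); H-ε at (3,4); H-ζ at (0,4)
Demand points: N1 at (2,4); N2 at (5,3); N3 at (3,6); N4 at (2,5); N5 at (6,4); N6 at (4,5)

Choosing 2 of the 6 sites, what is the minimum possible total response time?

Open {H-δ, H-ε}.
  N1→H-ε 1, N2→H-δ 2, N3→H-ε 2, N4→H-ε 2, N5→H-δ 2, N6→H-δ 1  ⇒ total 10.
Compare {H-α, H-δ}: total 13.
Compare {H-α, H-ε}: total 13.
No size-2 selection does better; minimum is 10.

10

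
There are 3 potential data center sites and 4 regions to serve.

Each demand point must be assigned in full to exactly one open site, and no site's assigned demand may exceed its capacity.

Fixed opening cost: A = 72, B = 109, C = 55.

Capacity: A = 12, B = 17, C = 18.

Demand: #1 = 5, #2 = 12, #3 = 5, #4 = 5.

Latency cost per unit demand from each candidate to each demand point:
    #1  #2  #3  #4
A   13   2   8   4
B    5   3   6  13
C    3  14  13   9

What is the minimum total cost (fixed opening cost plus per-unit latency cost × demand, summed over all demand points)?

276

Open {A, C}; cheapest assignment that respects the capacities:
  A (cap 12, load 12): #2 — cost 12×2 = 24
  C (cap 18, load 15): #1, #3, #4 — cost 5×3 + 5×13 + 5×9 = 125
  Shipping 149, fixed 127 → total 276.
  Any other capacity-feasible assignment to {A, C} ships for at least 149.
Compare {B, C}: its best feasible assignment gives total 290.
Compare {A, B}: its best feasible assignment gives total 302.
Every other set of open sites that can feasibly serve all demand totals ≥ 290 even under its best assignment. Minimum: 276.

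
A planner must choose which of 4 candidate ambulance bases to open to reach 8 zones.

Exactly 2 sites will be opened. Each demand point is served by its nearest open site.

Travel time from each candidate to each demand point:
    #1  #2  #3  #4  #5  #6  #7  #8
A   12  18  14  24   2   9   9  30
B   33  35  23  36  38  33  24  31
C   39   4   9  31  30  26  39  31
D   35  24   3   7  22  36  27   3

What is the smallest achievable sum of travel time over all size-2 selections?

63

Open {A, D}.
  #1→A 12, #2→A 18, #3→D 3, #4→D 7, #5→A 2, #6→A 9, #7→A 9, #8→D 3  ⇒ total 63.
Compare {A, C}: total 99.
Compare {A, B}: total 118.
No size-2 selection does better; minimum is 63.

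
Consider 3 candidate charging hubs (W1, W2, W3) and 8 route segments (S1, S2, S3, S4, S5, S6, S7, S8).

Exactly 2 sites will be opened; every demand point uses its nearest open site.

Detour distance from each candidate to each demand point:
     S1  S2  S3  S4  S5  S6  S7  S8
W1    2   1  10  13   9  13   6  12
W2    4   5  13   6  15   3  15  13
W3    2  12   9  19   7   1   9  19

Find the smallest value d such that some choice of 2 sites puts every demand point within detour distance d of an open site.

12

Open {W1, W2}.
  Farthest demand point is S8 at detour distance 12 (to W1); all others are ≤ 12.
With {W1, W3} the worst case is 13.
With {W2, W3} the worst case is 13.
No size-2 selection achieves below 12.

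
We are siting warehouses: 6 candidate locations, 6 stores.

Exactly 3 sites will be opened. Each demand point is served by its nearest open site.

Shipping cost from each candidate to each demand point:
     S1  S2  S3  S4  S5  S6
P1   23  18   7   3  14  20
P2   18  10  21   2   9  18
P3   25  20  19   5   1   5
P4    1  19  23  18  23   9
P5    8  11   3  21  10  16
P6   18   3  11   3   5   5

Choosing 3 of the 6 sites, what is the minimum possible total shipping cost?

Open {P4, P5, P6}.
  S1→P4 1, S2→P6 3, S3→P5 3, S4→P6 3, S5→P6 5, S6→P6 5  ⇒ total 20.
Compare {P3, P5, P6}: total 23.
Compare {P1, P4, P6}: total 24.
No size-3 selection does better; minimum is 20.

20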